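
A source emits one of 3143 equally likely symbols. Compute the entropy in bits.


H = log2(n) = log2(3143) = 11.6179

11.6179 bits


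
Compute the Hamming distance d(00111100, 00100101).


Count differing positions: . . . ^ ^ . . ^ = 3 differences

3


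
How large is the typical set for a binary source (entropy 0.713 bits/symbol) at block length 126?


log2|A_typical| = nH = 126 * 0.713 = 89.838, so |A_typical| ~ 2^89.838 = 1.106e+27

1.106e+27


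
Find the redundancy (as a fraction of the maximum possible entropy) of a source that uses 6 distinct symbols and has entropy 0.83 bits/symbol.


H_max = log2(K) = log2(6) = 2.585 bits/symbol. Redundancy = 1 - H/H_max = 1 - 0.83/2.585 = 1 - 0.3211 = 0.6789

0.6789


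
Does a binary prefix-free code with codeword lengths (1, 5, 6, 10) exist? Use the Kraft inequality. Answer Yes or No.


Kraft sum = sum(2^(-l_i)) = 0.5479, need <= 1. Result: satisfied (a binary prefix-free code with these lengths exists)

Yes


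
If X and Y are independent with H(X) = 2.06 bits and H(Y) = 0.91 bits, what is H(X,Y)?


For independent variables, H(X,Y) = H(X) + H(Y) = 2.06 + 0.91 = 2.97

2.97 bits


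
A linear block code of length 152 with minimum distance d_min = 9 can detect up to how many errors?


Detection capability = d_min - 1 = 9 - 1 = 8

8 errors


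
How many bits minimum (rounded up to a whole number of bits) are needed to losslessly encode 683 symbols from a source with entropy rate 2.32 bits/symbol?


Minimum bits >= n * H = 683 * 2.32 = 1584.56, rounded up to a whole number of bits = 1585

1585 bits


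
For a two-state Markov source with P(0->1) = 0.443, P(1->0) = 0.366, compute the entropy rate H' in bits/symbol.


Stationary distribution: pi_0 = p10/(p01+p10) = 0.4524, pi_1 = 0.5476. Entropy rate H' = pi_0*H(p01) + pi_1*H(p10) = 0.4524*0.9906 + 0.5476*0.9476 = 0.967

0.967 bits/symbol


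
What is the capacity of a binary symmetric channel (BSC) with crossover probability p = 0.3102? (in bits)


H(p) = -p*log2(p) - (1-p)*log2(1-p) = -0.3102*log2(0.3102) - 0.6898*log2(0.6898) = 0.523844 + 0.369560 = 0.8934. C = 1 - H(p) = 1 - 0.8934 = 0.1066

0.1066 bits


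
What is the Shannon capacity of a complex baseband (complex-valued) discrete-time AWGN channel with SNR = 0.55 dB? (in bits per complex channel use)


SNR_linear = 10^(0.55/10) = 1.135; C = log2(1 + SNR_linear) = log2(1 + 1.135) = 1.0942

1.0942 bits/channel use


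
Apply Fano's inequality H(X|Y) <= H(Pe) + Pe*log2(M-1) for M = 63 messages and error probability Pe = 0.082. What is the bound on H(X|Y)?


H(Pe) = -Pe*log2(Pe) - (1-Pe)*log2(1-Pe) = -0.082*log2(0.082) - 0.918*log2(0.918) = 0.295875 + 0.113312 = 0.4092. Pe*log2(M-1) = 0.082*log2(62) = 0.488244. Bound = H(Pe) + Pe*log2(M-1) = 0.295875 + 0.113312 + 0.488244 = 0.8974

0.8974 bits


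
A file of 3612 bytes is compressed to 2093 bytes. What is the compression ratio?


Ratio = original / compressed = 3612 / 2093 = 1.7258

1.7258


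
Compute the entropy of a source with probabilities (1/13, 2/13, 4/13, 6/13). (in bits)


H = -sum(p_i * log2(p_i)). Terms: -(1/13)*log2(1/13) = 0.284649; -(2/13)*log2(2/13) = 0.415452; -(4/13)*log2(4/13) = 0.523212; -(6/13)*log2(6/13) = 0.514836. H = 0.284649 + 0.415452 + 0.523212 + 0.514836 = 1.7381

1.7381 bits


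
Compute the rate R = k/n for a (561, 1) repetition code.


Rate = k/n = 1/561

1/561


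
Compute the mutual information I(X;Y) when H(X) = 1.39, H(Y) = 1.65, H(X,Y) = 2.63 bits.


I(X;Y) = H(X) + H(Y) - H(X,Y) = 1.39 + 1.65 - 2.63 = 0.41

0.41 bits


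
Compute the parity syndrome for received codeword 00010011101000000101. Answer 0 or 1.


Syndrome = XOR of all bits = 0 XOR 0 XOR 0 XOR 1 XOR 0 XOR 0 XOR 1 XOR 1 XOR 1 XOR 0 XOR 1 XOR 0 XOR 0 XOR 0 XOR 0 XOR 0 XOR 0 XOR 1 XOR 0 XOR 1 = 1

1


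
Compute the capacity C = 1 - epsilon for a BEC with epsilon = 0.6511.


C = 1 - epsilon = 1 - 0.6511 = 0.3489

0.3489 bits


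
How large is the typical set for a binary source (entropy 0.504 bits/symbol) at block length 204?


log2|A_typical| = nH = 204 * 0.504 = 102.816, so |A_typical| ~ 2^102.816 = 8.927e+30

8.927e+30


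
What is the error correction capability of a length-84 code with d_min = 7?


Correction capability = floor((d-1)/2) = floor((7-1)/2) = 3

3 errors


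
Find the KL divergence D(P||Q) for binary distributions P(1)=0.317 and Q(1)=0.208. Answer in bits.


KL = p*log2(p/q) + (1-p)*log2((1-p)/(1-q)) = 0.317*log2(0.317/0.208) + 0.683*log2(0.683/0.792) = 0.0468

0.0468 bits


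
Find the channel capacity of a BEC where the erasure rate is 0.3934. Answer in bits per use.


C = 1 - epsilon = 1 - 0.3934 = 0.6066

0.6066 bits


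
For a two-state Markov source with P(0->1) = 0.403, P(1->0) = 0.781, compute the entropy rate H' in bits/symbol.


Stationary distribution: pi_0 = p10/(p01+p10) = 0.6596, pi_1 = 0.3404. Entropy rate H' = pi_0*H(p01) + pi_1*H(p10) = 0.6596*0.9727 + 0.3404*0.7583 = 0.8997

0.8997 bits/symbol


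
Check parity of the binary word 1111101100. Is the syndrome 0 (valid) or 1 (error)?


Syndrome = XOR of all bits = 1 XOR 1 XOR 1 XOR 1 XOR 1 XOR 0 XOR 1 XOR 1 XOR 0 XOR 0 = 1

1


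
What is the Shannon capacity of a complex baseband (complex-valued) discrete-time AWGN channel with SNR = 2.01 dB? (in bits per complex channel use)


SNR_linear = 10^(2.01/10) = 1.5885; C = log2(1 + SNR_linear) = log2(1 + 1.5885) = 1.3721

1.3721 bits/channel use


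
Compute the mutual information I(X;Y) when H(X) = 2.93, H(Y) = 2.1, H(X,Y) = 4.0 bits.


I(X;Y) = H(X) + H(Y) - H(X,Y) = 2.93 + 2.1 - 4.0 = 1.03

1.03 bits


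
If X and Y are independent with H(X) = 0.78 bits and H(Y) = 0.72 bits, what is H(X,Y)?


For independent variables, H(X,Y) = H(X) + H(Y) = 0.78 + 0.72 = 1.5

1.5 bits


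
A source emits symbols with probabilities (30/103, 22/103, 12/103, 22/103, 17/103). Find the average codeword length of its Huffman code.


Huffman construction (repeatedly merge the two least-probable nodes; each merge adds 1 bit to every symbol beneath it): 12/103 + 17/103 = 29/103; 22/103 + 22/103 = 44/103; 29/103 + 30/103 = 59/103; 44/103 + 59/103 = 1. Resulting codeword lengths (in the order the probabilities were given): (2, 2, 3, 2, 3). L_avg = sum(p_i * l_i) = 30/103*2 + 22/103*2 + 12/103*3 + 22/103*2 + 17/103*3 = 235/103 = 2.2816

2.2816 bits


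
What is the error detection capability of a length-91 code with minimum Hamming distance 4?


Detection capability = d_min - 1 = 4 - 1 = 3

3 errors


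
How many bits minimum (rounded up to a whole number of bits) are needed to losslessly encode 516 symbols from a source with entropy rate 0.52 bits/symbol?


Minimum bits >= n * H = 516 * 0.52 = 268.32, rounded up to a whole number of bits = 269

269 bits


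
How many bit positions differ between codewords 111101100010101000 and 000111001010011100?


Count differing positions: ^ ^ ^ . ^ . ^ . ^ . . . ^ ^ . ^ . . = 9 differences

9


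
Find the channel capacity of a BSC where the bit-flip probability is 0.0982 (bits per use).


H(p) = -p*log2(p) - (1-p)*log2(1-p) = -0.0982*log2(0.0982) - 0.9018*log2(0.9018) = 0.328787 + 0.134477 = 0.4633. C = 1 - H(p) = 1 - 0.4633 = 0.5367

0.5367 bits


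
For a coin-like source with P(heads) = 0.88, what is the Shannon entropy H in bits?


H = -p*log2(p) - (1-p)*log2(1-p). -0.88*log2(0.88) = 0.162294; -0.12*log2(0.12) = 0.367067. H = 0.162294 + 0.367067 = 0.5294

0.5294 bits


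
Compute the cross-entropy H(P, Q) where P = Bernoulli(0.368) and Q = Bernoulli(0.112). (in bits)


H(P,Q) = -p*log2(q) - (1-p)*log2(1-q). -0.368*log2(0.112) = 1.162302; -0.632*log2(0.888) = 0.108305. H(P,Q) = 1.162302 + 0.108305 = 1.2706

1.2706 bits


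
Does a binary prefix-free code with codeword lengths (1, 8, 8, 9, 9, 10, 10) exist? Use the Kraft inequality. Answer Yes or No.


Kraft sum = sum(2^(-l_i)) = 0.5137, need <= 1. Result: satisfied (a binary prefix-free code with these lengths exists)

Yes


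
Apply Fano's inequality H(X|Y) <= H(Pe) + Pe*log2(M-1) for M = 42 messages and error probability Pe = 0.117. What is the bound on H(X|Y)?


H(Pe) = -Pe*log2(Pe) - (1-Pe)*log2(1-Pe) = -0.117*log2(0.117) - 0.883*log2(0.883) = 0.362164 + 0.158511 = 0.5207. Pe*log2(M-1) = 0.117*log2(41) = 0.626834. Bound = H(Pe) + Pe*log2(M-1) = 0.362164 + 0.158511 + 0.626834 = 1.1475

1.1475 bits


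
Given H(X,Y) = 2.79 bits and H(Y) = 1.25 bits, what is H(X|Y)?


H(X|Y) = H(X,Y) - H(Y) = 2.79 - 1.25 = 1.54

1.54 bits


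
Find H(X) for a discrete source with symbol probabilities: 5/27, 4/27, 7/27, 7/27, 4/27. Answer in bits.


H = -sum(p_i * log2(p_i)). Terms: -(5/27)*log2(5/27) = 0.450548; -(4/27)*log2(4/27) = 0.408131; -(7/27)*log2(7/27) = 0.504916; -(7/27)*log2(7/27) = 0.504916; -(4/27)*log2(4/27) = 0.408131. H = 0.450548 + 0.408131 + 0.504916 + 0.504916 + 0.408131 = 2.2766

2.2766 bits


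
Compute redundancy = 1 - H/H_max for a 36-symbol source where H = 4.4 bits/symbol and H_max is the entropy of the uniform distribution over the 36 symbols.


H_max = log2(K) = log2(36) = 5.1699 bits/symbol. Redundancy = 1 - H/H_max = 1 - 4.4/5.1699 = 1 - 0.8511 = 0.1489

0.1489


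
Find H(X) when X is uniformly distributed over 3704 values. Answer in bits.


H = log2(n) = log2(3704) = 11.8549

11.8549 bits


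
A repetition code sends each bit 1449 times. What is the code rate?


Rate = k/n = 1/1449

1/1449


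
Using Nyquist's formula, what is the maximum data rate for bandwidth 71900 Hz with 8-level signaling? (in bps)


Rate = 2 * B * log2(M) = 2 * 71900 * 3.0 = 431400.0

431400.0 bps


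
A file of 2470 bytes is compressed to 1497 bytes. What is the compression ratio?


Ratio = original / compressed = 2470 / 1497 = 1.65

1.65


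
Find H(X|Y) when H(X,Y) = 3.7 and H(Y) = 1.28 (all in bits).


H(X|Y) = H(X,Y) - H(Y) = 3.7 - 1.28 = 2.42

2.42 bits


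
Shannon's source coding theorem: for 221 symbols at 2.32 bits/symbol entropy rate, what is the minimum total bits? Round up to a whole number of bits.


Minimum bits >= n * H = 221 * 2.32 = 512.72, rounded up to a whole number of bits = 513

513 bits


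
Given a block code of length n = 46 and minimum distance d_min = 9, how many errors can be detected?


Detection capability = d_min - 1 = 9 - 1 = 8

8 errors


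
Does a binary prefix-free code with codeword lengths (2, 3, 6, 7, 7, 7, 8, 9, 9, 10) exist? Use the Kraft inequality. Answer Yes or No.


Kraft sum = sum(2^(-l_i)) = 0.4229, need <= 1. Result: satisfied (a binary prefix-free code with these lengths exists)

Yes


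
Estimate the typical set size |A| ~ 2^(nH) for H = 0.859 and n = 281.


log2|A_typical| = nH = 281 * 0.859 = 241.379, so |A_typical| ~ 2^241.379 = 4.595e+72

4.595e+72


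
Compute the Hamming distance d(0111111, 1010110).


Count differing positions: ^ ^ . ^ . . ^ = 4 differences

4


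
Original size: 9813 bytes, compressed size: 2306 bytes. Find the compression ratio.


Ratio = original / compressed = 9813 / 2306 = 4.2554

4.2554


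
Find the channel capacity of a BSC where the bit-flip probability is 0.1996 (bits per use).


H(p) = -p*log2(p) - (1-p)*log2(1-p) = -0.1996*log2(0.1996) - 0.8004*log2(0.8004) = 0.464033 + 0.257094 = 0.7211. C = 1 - H(p) = 1 - 0.7211 = 0.2789

0.2789 bits


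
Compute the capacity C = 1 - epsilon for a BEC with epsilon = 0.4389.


C = 1 - epsilon = 1 - 0.4389 = 0.5611

0.5611 bits


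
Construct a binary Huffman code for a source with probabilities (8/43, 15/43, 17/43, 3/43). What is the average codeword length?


Huffman construction (repeatedly merge the two least-probable nodes; each merge adds 1 bit to every symbol beneath it): 3/43 + 8/43 = 11/43; 11/43 + 15/43 = 26/43; 17/43 + 26/43 = 1. Resulting codeword lengths (in the order the probabilities were given): (3, 2, 1, 3). L_avg = sum(p_i * l_i) = 8/43*3 + 15/43*2 + 17/43*1 + 3/43*3 = 80/43 = 1.8605

1.8605 bits


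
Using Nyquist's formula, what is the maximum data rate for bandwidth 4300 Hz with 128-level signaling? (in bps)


Rate = 2 * B * log2(M) = 2 * 4300 * 7.0 = 60200.0

60200.0 bps


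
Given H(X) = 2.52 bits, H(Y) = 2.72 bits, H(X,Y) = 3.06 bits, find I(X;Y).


I(X;Y) = H(X) + H(Y) - H(X,Y) = 2.52 + 2.72 - 3.06 = 2.18

2.18 bits


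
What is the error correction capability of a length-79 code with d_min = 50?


Correction capability = floor((d-1)/2) = floor((50-1)/2) = 24

24 errors


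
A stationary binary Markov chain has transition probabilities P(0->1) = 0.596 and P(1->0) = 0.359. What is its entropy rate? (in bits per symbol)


Stationary distribution: pi_0 = p10/(p01+p10) = 0.3759, pi_1 = 0.6241. Entropy rate H' = pi_0*H(p01) + pi_1*H(p10) = 0.3759*0.9732 + 0.6241*0.9418 = 0.9537

0.9537 bits/symbol


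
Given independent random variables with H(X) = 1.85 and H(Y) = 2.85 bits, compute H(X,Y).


For independent variables, H(X,Y) = H(X) + H(Y) = 1.85 + 2.85 = 4.7

4.7 bits


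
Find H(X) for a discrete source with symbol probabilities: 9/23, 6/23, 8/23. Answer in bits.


H = -sum(p_i * log2(p_i)). Terms: -(9/23)*log2(9/23) = 0.529684; -(6/23)*log2(6/23) = 0.505722; -(8/23)*log2(8/23) = 0.529935. H = 0.529684 + 0.505722 + 0.529935 = 1.5653

1.5653 bits


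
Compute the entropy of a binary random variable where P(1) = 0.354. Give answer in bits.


H = -p*log2(p) - (1-p)*log2(1-p). -0.354*log2(0.354) = 0.530355; -0.646*log2(0.646) = 0.407234. H = 0.530355 + 0.407234 = 0.9376

0.9376 bits


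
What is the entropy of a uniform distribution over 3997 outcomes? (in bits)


H = log2(n) = log2(3997) = 11.9647

11.9647 bits


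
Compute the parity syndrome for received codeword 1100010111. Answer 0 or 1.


Syndrome = XOR of all bits = 1 XOR 1 XOR 0 XOR 0 XOR 0 XOR 1 XOR 0 XOR 1 XOR 1 XOR 1 = 0

0


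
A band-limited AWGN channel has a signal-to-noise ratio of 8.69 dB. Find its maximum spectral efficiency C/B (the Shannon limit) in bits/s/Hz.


SNR_linear = 10^(8.69/10) = 7.3961; C/B = log2(1 + SNR_linear) = log2(1 + 7.3961) = 3.0697

3.0697 bits/s/Hz


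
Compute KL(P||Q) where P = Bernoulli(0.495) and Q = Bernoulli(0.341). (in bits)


KL = p*log2(p/q) + (1-p)*log2((1-p)/(1-q)) = 0.495*log2(0.495/0.341) + 0.505*log2(0.505/0.659) = 0.0722

0.0722 bits


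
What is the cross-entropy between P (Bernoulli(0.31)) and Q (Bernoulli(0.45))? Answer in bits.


H(P,Q) = -p*log2(q) - (1-p)*log2(1-q). -0.31*log2(0.45) = 0.357121; -0.69*log2(0.55) = 0.595123. H(P,Q) = 0.357121 + 0.595123 = 0.9522

0.9522 bits


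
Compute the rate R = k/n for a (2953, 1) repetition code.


Rate = k/n = 1/2953

1/2953


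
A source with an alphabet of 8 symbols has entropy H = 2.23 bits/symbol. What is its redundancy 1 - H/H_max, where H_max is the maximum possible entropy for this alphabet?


H_max = log2(K) = log2(8) = 3.0 bits/symbol. Redundancy = 1 - H/H_max = 1 - 2.23/3.0 = 1 - 0.7433 = 0.2567

0.2567


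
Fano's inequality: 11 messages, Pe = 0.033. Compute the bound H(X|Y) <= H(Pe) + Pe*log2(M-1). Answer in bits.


H(Pe) = -Pe*log2(Pe) - (1-Pe)*log2(1-Pe) = -0.033*log2(0.033) - 0.967*log2(0.967) = 0.162406 + 0.046815 = 0.2092. Pe*log2(M-1) = 0.033*log2(10) = 0.109624. Bound = H(Pe) + Pe*log2(M-1) = 0.162406 + 0.046815 + 0.109624 = 0.3188

0.3188 bits


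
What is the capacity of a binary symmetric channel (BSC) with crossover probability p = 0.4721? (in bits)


H(p) = -p*log2(p) - (1-p)*log2(1-p) = -0.4721*log2(0.4721) - 0.5279*log2(0.5279) = 0.511207 + 0.486546 = 0.9978. C = 1 - H(p) = 1 - 0.9978 = 0.0022

0.0022 bits


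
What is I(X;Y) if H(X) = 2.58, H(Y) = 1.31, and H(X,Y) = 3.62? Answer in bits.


I(X;Y) = H(X) + H(Y) - H(X,Y) = 2.58 + 1.31 - 3.62 = 0.27

0.27 bits


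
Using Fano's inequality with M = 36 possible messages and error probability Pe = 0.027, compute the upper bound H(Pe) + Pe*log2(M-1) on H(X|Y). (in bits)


H(Pe) = -Pe*log2(Pe) - (1-Pe)*log2(1-Pe) = -0.027*log2(0.027) - 0.973*log2(0.973) = 0.140694 + 0.038422 = 0.1791. Pe*log2(M-1) = 0.027*log2(35) = 0.138491. Bound = H(Pe) + Pe*log2(M-1) = 0.140694 + 0.038422 + 0.138491 = 0.3176

0.3176 bits


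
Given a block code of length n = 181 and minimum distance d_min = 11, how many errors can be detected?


Detection capability = d_min - 1 = 11 - 1 = 10

10 errors


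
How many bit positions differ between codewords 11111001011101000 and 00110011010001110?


Count differing positions: ^ ^ . . ^ . ^ . . . ^ ^ . . ^ ^ . = 8 differences

8


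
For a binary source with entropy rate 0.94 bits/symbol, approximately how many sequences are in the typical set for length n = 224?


log2|A_typical| = nH = 224 * 0.94 = 210.56, so |A_typical| ~ 2^210.56 = 2.426e+63

2.426e+63


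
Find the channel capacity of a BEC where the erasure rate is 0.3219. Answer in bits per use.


C = 1 - epsilon = 1 - 0.3219 = 0.6781

0.6781 bits


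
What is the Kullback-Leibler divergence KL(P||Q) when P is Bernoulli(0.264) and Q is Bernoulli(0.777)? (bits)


KL = p*log2(p/q) + (1-p)*log2((1-p)/(1-q)) = 0.264*log2(0.264/0.777) + 0.736*log2(0.736/0.223) = 0.8567

0.8567 bits


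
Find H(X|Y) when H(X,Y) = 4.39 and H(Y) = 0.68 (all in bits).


H(X|Y) = H(X,Y) - H(Y) = 4.39 - 0.68 = 3.71

3.71 bits


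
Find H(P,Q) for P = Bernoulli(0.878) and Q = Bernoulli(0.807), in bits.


H(P,Q) = -p*log2(q) - (1-p)*log2(1-q). -0.878*log2(0.807) = 0.271618; -0.122*log2(0.193) = 0.289546. H(P,Q) = 0.271618 + 0.289546 = 0.5612

0.5612 bits


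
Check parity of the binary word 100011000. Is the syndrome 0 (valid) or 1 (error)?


Syndrome = XOR of all bits = 1 XOR 0 XOR 0 XOR 0 XOR 1 XOR 1 XOR 0 XOR 0 XOR 0 = 1

1


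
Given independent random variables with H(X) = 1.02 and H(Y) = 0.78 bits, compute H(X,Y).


For independent variables, H(X,Y) = H(X) + H(Y) = 1.02 + 0.78 = 1.8

1.8 bits


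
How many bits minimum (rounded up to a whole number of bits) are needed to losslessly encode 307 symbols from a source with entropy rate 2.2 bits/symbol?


Minimum bits >= n * H = 307 * 2.2 = 675.4, rounded up to a whole number of bits = 676

676 bits


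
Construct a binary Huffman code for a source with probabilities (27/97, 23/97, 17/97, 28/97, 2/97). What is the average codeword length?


Huffman construction (repeatedly merge the two least-probable nodes; each merge adds 1 bit to every symbol beneath it): 2/97 + 17/97 = 19/97; 19/97 + 23/97 = 42/97; 27/97 + 28/97 = 55/97; 42/97 + 55/97 = 1. Resulting codeword lengths (in the order the probabilities were given): (2, 2, 3, 2, 3). L_avg = sum(p_i * l_i) = 27/97*2 + 23/97*2 + 17/97*3 + 28/97*2 + 2/97*3 = 213/97 = 2.1959

2.1959 bits


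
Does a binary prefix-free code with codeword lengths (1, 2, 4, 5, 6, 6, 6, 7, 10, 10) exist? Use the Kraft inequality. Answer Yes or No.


Kraft sum = sum(2^(-l_i)) = 0.9004, need <= 1. Result: satisfied (a binary prefix-free code with these lengths exists)

Yes


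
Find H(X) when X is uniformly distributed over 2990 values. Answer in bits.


H = log2(n) = log2(2990) = 11.5459

11.5459 bits


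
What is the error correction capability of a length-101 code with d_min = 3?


Correction capability = floor((d-1)/2) = floor((3-1)/2) = 1

1 errors


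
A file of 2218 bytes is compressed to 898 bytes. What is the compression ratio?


Ratio = original / compressed = 2218 / 898 = 2.4699

2.4699


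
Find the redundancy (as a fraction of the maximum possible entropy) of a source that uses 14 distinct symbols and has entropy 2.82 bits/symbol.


H_max = log2(K) = log2(14) = 3.8074 bits/symbol. Redundancy = 1 - H/H_max = 1 - 2.82/3.8074 = 1 - 0.7407 = 0.2593

0.2593


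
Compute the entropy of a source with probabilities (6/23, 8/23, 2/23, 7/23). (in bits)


H = -sum(p_i * log2(p_i)). Terms: -(6/23)*log2(6/23) = 0.505722; -(8/23)*log2(8/23) = 0.529935; -(2/23)*log2(2/23) = 0.306397; -(7/23)*log2(7/23) = 0.522324. H = 0.505722 + 0.529935 + 0.306397 + 0.522324 = 1.8644

1.8644 bits


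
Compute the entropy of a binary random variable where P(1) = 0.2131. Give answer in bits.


H = -p*log2(p) - (1-p)*log2(1-p). -0.2131*log2(0.2131) = 0.475298; -0.7869*log2(0.7869) = 0.272069. H = 0.475298 + 0.272069 = 0.7474

0.7474 bits


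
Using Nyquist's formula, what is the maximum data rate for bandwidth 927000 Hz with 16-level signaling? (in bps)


Rate = 2 * B * log2(M) = 2 * 927000 * 4.0 = 7416000.0

7416000.0 bps


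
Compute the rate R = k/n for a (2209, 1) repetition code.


Rate = k/n = 1/2209

1/2209


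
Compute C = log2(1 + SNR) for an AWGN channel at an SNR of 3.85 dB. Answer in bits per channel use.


SNR_linear = 10^(3.85/10) = 2.4266; C = log2(1 + SNR_linear) = log2(1 + 2.4266) = 1.7768

1.7768 bits/channel use


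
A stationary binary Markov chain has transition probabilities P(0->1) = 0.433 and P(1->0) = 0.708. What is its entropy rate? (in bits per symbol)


Stationary distribution: pi_0 = p10/(p01+p10) = 0.6205, pi_1 = 0.3795. Entropy rate H' = pi_0*H(p01) + pi_1*H(p10) = 0.6205*0.987 + 0.3795*0.8713 = 0.9431

0.9431 bits/symbol


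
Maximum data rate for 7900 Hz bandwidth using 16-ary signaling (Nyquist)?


Rate = 2 * B * log2(M) = 2 * 7900 * 4.0 = 63200.0

63200.0 bps


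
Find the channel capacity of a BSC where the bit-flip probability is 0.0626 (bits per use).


H(p) = -p*log2(p) - (1-p)*log2(1-p) = -0.0626*log2(0.0626) - 0.9374*log2(0.9374) = 0.250256 + 0.087425 = 0.3377. C = 1 - H(p) = 1 - 0.3377 = 0.6623

0.6623 bits


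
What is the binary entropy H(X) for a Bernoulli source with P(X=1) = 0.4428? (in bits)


H = -p*log2(p) - (1-p)*log2(1-p). -0.4428*log2(0.4428) = 0.520411; -0.5572*log2(0.5572) = 0.470128. H = 0.520411 + 0.470128 = 0.9905

0.9905 bits


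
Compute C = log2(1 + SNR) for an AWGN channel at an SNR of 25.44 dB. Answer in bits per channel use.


SNR_linear = 10^(25.44/10) = 349.9452; C = log2(1 + SNR_linear) = log2(1 + 349.9452) = 8.4551

8.4551 bits/channel use


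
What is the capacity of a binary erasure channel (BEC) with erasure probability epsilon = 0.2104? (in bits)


C = 1 - epsilon = 1 - 0.2104 = 0.7896

0.7896 bits


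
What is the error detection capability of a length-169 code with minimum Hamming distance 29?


Detection capability = d_min - 1 = 29 - 1 = 28

28 errors


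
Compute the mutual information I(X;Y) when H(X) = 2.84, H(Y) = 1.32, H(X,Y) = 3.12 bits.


I(X;Y) = H(X) + H(Y) - H(X,Y) = 2.84 + 1.32 - 3.12 = 1.04

1.04 bits


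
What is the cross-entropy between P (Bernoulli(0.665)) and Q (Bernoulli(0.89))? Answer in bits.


H(P,Q) = -p*log2(q) - (1-p)*log2(1-q). -0.665*log2(0.89) = 0.111802; -0.335*log2(0.11) = 1.066782. H(P,Q) = 0.111802 + 1.066782 = 1.1786

1.1786 bits


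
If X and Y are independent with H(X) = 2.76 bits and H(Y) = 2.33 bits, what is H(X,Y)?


For independent variables, H(X,Y) = H(X) + H(Y) = 2.76 + 2.33 = 5.09

5.09 bits


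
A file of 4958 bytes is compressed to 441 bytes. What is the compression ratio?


Ratio = original / compressed = 4958 / 441 = 11.2426

11.2426


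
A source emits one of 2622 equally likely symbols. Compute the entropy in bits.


H = log2(n) = log2(2622) = 11.3565

11.3565 bits


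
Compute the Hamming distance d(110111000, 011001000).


Count differing positions: ^ . ^ ^ ^ . . . . = 4 differences

4


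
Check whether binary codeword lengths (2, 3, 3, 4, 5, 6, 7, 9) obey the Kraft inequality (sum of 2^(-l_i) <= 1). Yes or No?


Kraft sum = sum(2^(-l_i)) = 0.6191, need <= 1. Result: satisfied (a binary prefix-free code with these lengths exists)

Yes


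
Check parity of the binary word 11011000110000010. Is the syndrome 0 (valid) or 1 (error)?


Syndrome = XOR of all bits = 1 XOR 1 XOR 0 XOR 1 XOR 1 XOR 0 XOR 0 XOR 0 XOR 1 XOR 1 XOR 0 XOR 0 XOR 0 XOR 0 XOR 0 XOR 1 XOR 0 = 1

1


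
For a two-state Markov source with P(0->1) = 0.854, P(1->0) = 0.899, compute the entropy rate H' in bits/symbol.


Stationary distribution: pi_0 = p10/(p01+p10) = 0.5128, pi_1 = 0.4872. Entropy rate H' = pi_0*H(p01) + pi_1*H(p10) = 0.5128*0.5997 + 0.4872*0.4722 = 0.5376

0.5376 bits/symbol


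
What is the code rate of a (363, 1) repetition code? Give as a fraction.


Rate = k/n = 1/363

1/363


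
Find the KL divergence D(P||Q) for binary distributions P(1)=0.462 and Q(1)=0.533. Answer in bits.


KL = p*log2(p/q) + (1-p)*log2((1-p)/(1-q)) = 0.462*log2(0.462/0.533) + 0.538*log2(0.538/0.467) = 0.0146

0.0146 bits


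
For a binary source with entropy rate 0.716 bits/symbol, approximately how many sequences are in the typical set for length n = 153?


log2|A_typical| = nH = 153 * 0.716 = 109.548, so |A_typical| ~ 2^109.548 = 9.489e+32

9.489e+32


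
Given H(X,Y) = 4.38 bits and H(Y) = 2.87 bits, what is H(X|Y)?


H(X|Y) = H(X,Y) - H(Y) = 4.38 - 2.87 = 1.51

1.51 bits


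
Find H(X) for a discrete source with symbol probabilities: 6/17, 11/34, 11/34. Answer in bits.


H = -sum(p_i * log2(p_i)). Terms: -(6/17)*log2(6/17) = 0.530294; -(11/34)*log2(11/34) = 0.526716; -(11/34)*log2(11/34) = 0.526716. H = 0.530294 + 0.526716 + 0.526716 = 1.5837

1.5837 bits


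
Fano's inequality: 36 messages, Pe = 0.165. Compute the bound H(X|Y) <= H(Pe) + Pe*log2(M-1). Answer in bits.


H(Pe) = -Pe*log2(Pe) - (1-Pe)*log2(1-Pe) = -0.165*log2(0.165) - 0.835*log2(0.835) = 0.428911 + 0.217227 = 0.6461. Pe*log2(M-1) = 0.165*log2(35) = 0.846332. Bound = H(Pe) + Pe*log2(M-1) = 0.428911 + 0.217227 + 0.846332 = 1.4925

1.4925 bits


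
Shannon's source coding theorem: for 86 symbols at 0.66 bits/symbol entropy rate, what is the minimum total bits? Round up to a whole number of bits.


Minimum bits >= n * H = 86 * 0.66 = 56.76, rounded up to a whole number of bits = 57

57 bits


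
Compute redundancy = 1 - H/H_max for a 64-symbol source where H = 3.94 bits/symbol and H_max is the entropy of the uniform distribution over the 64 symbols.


H_max = log2(K) = log2(64) = 6.0 bits/symbol. Redundancy = 1 - H/H_max = 1 - 3.94/6.0 = 1 - 0.6567 = 0.3433

0.3433


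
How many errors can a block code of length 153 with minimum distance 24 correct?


Correction capability = floor((d-1)/2) = floor((24-1)/2) = 11

11 errors


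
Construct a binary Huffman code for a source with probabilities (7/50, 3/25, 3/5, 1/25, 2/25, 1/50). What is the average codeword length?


Huffman construction (repeatedly merge the two least-probable nodes; each merge adds 1 bit to every symbol beneath it): 1/50 + 1/25 = 3/50; 3/50 + 2/25 = 7/50; 3/25 + 7/50 = 13/50; 7/50 + 13/50 = 2/5; 2/5 + 3/5 = 1. Resulting codeword lengths (in the order the probabilities were given): (3, 3, 1, 4, 3, 4). L_avg = sum(p_i * l_i) = 7/50*3 + 3/25*3 + 3/5*1 + 1/25*4 + 2/25*3 + 1/50*4 = 93/50 = 1.86

1.86 bits


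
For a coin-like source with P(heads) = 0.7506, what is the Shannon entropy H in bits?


H = -p*log2(p) - (1-p)*log2(1-p). -0.7506*log2(0.7506) = 0.310661; -0.2494*log2(0.2494) = 0.499665. H = 0.310661 + 0.499665 = 0.8103

0.8103 bits


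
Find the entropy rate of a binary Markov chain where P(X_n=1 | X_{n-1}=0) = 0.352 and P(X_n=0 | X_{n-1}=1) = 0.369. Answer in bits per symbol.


Stationary distribution: pi_0 = p10/(p01+p10) = 0.5118, pi_1 = 0.4882. Entropy rate H' = pi_0*H(p01) + pi_1*H(p10) = 0.5118*0.9358 + 0.4882*0.9499 = 0.9427

0.9427 bits/symbol


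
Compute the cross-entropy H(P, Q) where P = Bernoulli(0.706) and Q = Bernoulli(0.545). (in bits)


H(P,Q) = -p*log2(q) - (1-p)*log2(1-q). -0.706*log2(0.545) = 0.618224; -0.294*log2(0.455) = 0.334002. H(P,Q) = 0.618224 + 0.334002 = 0.9522

0.9522 bits


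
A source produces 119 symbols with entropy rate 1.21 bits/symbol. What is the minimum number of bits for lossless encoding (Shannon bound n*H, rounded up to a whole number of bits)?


Minimum bits >= n * H = 119 * 1.21 = 143.99, rounded up to a whole number of bits = 144

144 bits


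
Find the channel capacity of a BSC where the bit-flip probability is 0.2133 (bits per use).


H(p) = -p*log2(p) - (1-p)*log2(1-p) = -0.2133*log2(0.2133) - 0.7867*log2(0.7867) = 0.475455 + 0.272288 = 0.7477. C = 1 - H(p) = 1 - 0.7477 = 0.2523

0.2523 bits


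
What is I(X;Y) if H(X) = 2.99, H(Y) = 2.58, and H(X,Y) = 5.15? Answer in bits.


I(X;Y) = H(X) + H(Y) - H(X,Y) = 2.99 + 2.58 - 5.15 = 0.42

0.42 bits


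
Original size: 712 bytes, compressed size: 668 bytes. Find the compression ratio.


Ratio = original / compressed = 712 / 668 = 1.0659

1.0659


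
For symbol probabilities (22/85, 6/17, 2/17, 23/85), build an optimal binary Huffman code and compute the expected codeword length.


Huffman construction (repeatedly merge the two least-probable nodes; each merge adds 1 bit to every symbol beneath it): 2/17 + 22/85 = 32/85; 23/85 + 6/17 = 53/85; 32/85 + 53/85 = 1. Resulting codeword lengths (in the order the probabilities were given): (2, 2, 2, 2). L_avg = sum(p_i * l_i) = 22/85*2 + 6/17*2 + 2/17*2 + 23/85*2 = 2

2.0 bits


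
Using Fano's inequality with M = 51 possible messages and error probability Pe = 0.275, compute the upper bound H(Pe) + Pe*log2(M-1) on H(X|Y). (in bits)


H(Pe) = -Pe*log2(Pe) - (1-Pe)*log2(1-Pe) = -0.275*log2(0.275) - 0.725*log2(0.725) = 0.512187 + 0.336362 = 0.8485. Pe*log2(M-1) = 0.275*log2(50) = 1.552060. Bound = H(Pe) + Pe*log2(M-1) = 0.512187 + 0.336362 + 1.552060 = 2.4006

2.4006 bits


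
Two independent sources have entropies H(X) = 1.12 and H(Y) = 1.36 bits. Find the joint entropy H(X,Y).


For independent variables, H(X,Y) = H(X) + H(Y) = 1.12 + 1.36 = 2.48

2.48 bits


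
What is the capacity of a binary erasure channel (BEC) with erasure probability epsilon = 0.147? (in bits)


C = 1 - epsilon = 1 - 0.147 = 0.853

0.853 bits


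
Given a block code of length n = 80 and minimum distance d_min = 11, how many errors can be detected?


Detection capability = d_min - 1 = 11 - 1 = 10

10 errors


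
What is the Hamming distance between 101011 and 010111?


Count differing positions: ^ ^ ^ ^ . . = 4 differences

4


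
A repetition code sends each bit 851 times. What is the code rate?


Rate = k/n = 1/851

1/851


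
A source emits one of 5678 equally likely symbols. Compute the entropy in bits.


H = log2(n) = log2(5678) = 12.4712

12.4712 bits


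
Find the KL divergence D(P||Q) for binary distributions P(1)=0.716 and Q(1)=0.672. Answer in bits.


KL = p*log2(p/q) + (1-p)*log2((1-p)/(1-q)) = 0.716*log2(0.716/0.672) + 0.284*log2(0.284/0.328) = 0.0065

0.0065 bits


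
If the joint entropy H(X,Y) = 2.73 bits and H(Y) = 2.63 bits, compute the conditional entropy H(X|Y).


H(X|Y) = H(X,Y) - H(Y) = 2.73 - 2.63 = 0.1

0.1 bits


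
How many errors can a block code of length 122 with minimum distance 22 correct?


Correction capability = floor((d-1)/2) = floor((22-1)/2) = 10

10 errors


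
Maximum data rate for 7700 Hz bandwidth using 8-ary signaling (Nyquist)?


Rate = 2 * B * log2(M) = 2 * 7700 * 3.0 = 46200.0

46200.0 bps


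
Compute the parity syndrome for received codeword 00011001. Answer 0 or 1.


Syndrome = XOR of all bits = 0 XOR 0 XOR 0 XOR 1 XOR 1 XOR 0 XOR 0 XOR 1 = 1

1


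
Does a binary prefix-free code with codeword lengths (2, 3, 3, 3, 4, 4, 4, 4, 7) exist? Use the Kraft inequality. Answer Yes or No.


Kraft sum = sum(2^(-l_i)) = 0.8828, need <= 1. Result: satisfied (a binary prefix-free code with these lengths exists)

Yes


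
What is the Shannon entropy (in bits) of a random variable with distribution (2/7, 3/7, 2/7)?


H = -sum(p_i * log2(p_i)). Terms: -(2/7)*log2(2/7) = 0.516387; -(3/7)*log2(3/7) = 0.523882; -(2/7)*log2(2/7) = 0.516387. H = 0.516387 + 0.523882 + 0.516387 = 1.5567

1.5567 bits


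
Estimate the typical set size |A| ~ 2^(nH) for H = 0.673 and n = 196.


log2|A_typical| = nH = 196 * 0.673 = 131.908, so |A_typical| ~ 2^131.908 = 5.108e+39

5.108e+39


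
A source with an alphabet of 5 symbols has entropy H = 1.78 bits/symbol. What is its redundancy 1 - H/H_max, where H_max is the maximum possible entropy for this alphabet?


H_max = log2(K) = log2(5) = 2.3219 bits/symbol. Redundancy = 1 - H/H_max = 1 - 1.78/2.3219 = 1 - 0.7666 = 0.2334

0.2334


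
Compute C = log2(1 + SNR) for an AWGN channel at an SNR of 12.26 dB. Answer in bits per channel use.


SNR_linear = 10^(12.26/10) = 16.8267; C = log2(1 + SNR_linear) = log2(1 + 16.8267) = 4.156

4.156 bits/channel use


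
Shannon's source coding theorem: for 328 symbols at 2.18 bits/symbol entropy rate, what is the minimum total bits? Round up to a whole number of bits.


Minimum bits >= n * H = 328 * 2.18 = 715.04, rounded up to a whole number of bits = 716

716 bits


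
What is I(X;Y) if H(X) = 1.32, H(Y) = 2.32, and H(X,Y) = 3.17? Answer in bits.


I(X;Y) = H(X) + H(Y) - H(X,Y) = 1.32 + 2.32 - 3.17 = 0.47

0.47 bits


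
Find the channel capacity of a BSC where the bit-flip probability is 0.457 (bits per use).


H(p) = -p*log2(p) - (1-p)*log2(1-p) = -0.457*log2(0.457) - 0.543*log2(0.543) = 0.516288 + 0.478370 = 0.9947. C = 1 - H(p) = 1 - 0.9947 = 0.0053

0.0053 bits


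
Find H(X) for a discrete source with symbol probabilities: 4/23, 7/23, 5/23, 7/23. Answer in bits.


H = -sum(p_i * log2(p_i)). Terms: -(4/23)*log2(4/23) = 0.438880; -(7/23)*log2(7/23) = 0.522324; -(5/23)*log2(5/23) = 0.478616; -(7/23)*log2(7/23) = 0.522324. H = 0.438880 + 0.522324 + 0.478616 + 0.522324 = 1.9621

1.9621 bits


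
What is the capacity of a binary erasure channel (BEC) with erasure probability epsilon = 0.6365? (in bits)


C = 1 - epsilon = 1 - 0.6365 = 0.3635

0.3635 bits


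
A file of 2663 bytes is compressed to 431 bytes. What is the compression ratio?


Ratio = original / compressed = 2663 / 431 = 6.1787

6.1787


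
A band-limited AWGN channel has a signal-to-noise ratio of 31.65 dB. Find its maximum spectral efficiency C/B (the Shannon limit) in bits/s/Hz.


SNR_linear = 10^(31.65/10) = 1462.1772; C/B = log2(1 + SNR_linear) = log2(1 + 1462.1772) = 10.5149

10.5149 bits/s/Hz


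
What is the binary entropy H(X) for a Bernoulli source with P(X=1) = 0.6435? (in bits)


H = -p*log2(p) - (1-p)*log2(1-p). -0.6435*log2(0.6435) = 0.409258; -0.3565*log2(0.3565) = 0.530481. H = 0.409258 + 0.530481 = 0.9397

0.9397 bits


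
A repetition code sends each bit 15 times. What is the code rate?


Rate = k/n = 1/15

1/15


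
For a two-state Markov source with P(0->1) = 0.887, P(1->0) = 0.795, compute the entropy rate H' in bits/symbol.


Stationary distribution: pi_0 = p10/(p01+p10) = 0.4727, pi_1 = 0.5273. Entropy rate H' = pi_0*H(p01) + pi_1*H(p10) = 0.4727*0.5089 + 0.5273*0.7318 = 0.6265

0.6265 bits/symbol


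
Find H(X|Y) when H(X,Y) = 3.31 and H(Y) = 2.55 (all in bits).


H(X|Y) = H(X,Y) - H(Y) = 3.31 - 2.55 = 0.76

0.76 bits


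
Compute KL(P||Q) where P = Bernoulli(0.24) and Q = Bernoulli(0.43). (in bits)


KL = p*log2(p/q) + (1-p)*log2((1-p)/(1-q)) = 0.24*log2(0.24/0.43) + 0.76*log2(0.76/0.57) = 0.1135

0.1135 bits


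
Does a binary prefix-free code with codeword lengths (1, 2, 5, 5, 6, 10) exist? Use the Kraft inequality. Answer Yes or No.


Kraft sum = sum(2^(-l_i)) = 0.8291, need <= 1. Result: satisfied (a binary prefix-free code with these lengths exists)

Yes


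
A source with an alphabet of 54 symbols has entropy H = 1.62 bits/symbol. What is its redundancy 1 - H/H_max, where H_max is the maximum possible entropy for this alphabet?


H_max = log2(K) = log2(54) = 5.7549 bits/symbol. Redundancy = 1 - H/H_max = 1 - 1.62/5.7549 = 1 - 0.2815 = 0.7185

0.7185


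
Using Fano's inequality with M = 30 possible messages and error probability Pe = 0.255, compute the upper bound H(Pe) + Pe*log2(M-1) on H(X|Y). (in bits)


H(Pe) = -Pe*log2(Pe) - (1-Pe)*log2(1-Pe) = -0.255*log2(0.255) - 0.745*log2(0.745) = 0.502715 + 0.316392 = 0.8191. Pe*log2(M-1) = 0.255*log2(29) = 1.238785. Bound = H(Pe) + Pe*log2(M-1) = 0.502715 + 0.316392 + 1.238785 = 2.0579

2.0579 bits


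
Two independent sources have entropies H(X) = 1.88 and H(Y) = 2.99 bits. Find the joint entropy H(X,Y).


For independent variables, H(X,Y) = H(X) + H(Y) = 1.88 + 2.99 = 4.87

4.87 bits


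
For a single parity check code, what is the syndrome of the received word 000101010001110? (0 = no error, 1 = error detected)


Syndrome = XOR of all bits = 0 XOR 0 XOR 0 XOR 1 XOR 0 XOR 1 XOR 0 XOR 1 XOR 0 XOR 0 XOR 0 XOR 1 XOR 1 XOR 1 XOR 0 = 0

0


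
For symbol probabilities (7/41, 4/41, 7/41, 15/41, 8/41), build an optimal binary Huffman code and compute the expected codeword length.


Huffman construction (repeatedly merge the two least-probable nodes; each merge adds 1 bit to every symbol beneath it): 4/41 + 7/41 = 11/41; 7/41 + 8/41 = 15/41; 11/41 + 15/41 = 26/41; 15/41 + 26/41 = 1. Resulting codeword lengths (in the order the probabilities were given): (3, 3, 2, 2, 2). L_avg = sum(p_i * l_i) = 7/41*3 + 4/41*3 + 7/41*2 + 15/41*2 + 8/41*2 = 93/41 = 2.2683

2.2683 bits


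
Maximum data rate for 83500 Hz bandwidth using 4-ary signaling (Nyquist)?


Rate = 2 * B * log2(M) = 2 * 83500 * 2.0 = 334000.0

334000.0 bps


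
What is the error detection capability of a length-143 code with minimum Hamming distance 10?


Detection capability = d_min - 1 = 10 - 1 = 9

9 errors


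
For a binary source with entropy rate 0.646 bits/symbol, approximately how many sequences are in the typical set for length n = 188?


log2|A_typical| = nH = 188 * 0.646 = 121.448, so |A_typical| ~ 2^121.448 = 3.627e+36

3.627e+36


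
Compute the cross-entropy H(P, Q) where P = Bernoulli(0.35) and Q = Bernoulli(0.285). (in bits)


H(P,Q) = -p*log2(q) - (1-p)*log2(1-q). -0.35*log2(0.285) = 0.633838; -0.65*log2(0.715) = 0.314590. H(P,Q) = 0.633838 + 0.314590 = 0.9484

0.9484 bits


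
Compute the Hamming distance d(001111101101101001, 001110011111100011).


Count differing positions: . . . . . ^ ^ ^ . . ^ . . . ^ . ^ . = 6 differences

6


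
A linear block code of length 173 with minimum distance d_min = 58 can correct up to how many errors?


Correction capability = floor((d-1)/2) = floor((58-1)/2) = 28

28 errors


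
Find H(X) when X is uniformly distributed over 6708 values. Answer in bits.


H = log2(n) = log2(6708) = 12.7117

12.7117 bits


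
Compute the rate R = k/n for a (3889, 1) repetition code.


Rate = k/n = 1/3889

1/3889


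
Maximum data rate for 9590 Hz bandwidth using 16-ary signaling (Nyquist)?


Rate = 2 * B * log2(M) = 2 * 9590 * 4.0 = 76720.0

76720.0 bps


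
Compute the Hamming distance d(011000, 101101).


Count differing positions: ^ ^ . ^ . ^ = 4 differences

4


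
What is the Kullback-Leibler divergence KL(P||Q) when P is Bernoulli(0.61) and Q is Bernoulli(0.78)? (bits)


KL = p*log2(p/q) + (1-p)*log2((1-p)/(1-q)) = 0.61*log2(0.61/0.78) + 0.39*log2(0.39/0.22) = 0.1058

0.1058 bits


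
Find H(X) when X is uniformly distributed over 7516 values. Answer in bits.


H = log2(n) = log2(7516) = 12.8757

12.8757 bits


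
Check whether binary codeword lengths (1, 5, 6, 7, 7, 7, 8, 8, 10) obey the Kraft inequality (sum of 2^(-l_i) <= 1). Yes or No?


Kraft sum = sum(2^(-l_i)) = 0.5791, need <= 1. Result: satisfied (a binary prefix-free code with these lengths exists)

Yes


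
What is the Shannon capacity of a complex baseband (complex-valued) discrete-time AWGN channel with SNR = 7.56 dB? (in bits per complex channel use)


SNR_linear = 10^(7.56/10) = 5.7016; C = log2(1 + SNR_linear) = log2(1 + 5.7016) = 2.7445

2.7445 bits/channel use
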